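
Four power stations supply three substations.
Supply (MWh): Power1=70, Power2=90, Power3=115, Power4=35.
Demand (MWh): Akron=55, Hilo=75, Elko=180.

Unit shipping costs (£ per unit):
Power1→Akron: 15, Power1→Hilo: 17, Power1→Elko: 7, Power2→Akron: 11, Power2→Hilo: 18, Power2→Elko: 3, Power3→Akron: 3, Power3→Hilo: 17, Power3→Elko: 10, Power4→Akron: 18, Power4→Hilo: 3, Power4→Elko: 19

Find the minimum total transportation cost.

1910

An optimal shipping plan:
  Power1→Elko: 70 × £7 = £490
  Power2→Elko: 90 × £3 = £270
  Power3→Akron: 55 × £3 = £165
  Power3→Hilo: 40 × £17 = £680
  Power3→Elko: 20 × £10 = £200
  Power4→Hilo: 35 × £3 = £105
Total = 490 + 270 + 165 + 680 + 200 + 105 = £1910.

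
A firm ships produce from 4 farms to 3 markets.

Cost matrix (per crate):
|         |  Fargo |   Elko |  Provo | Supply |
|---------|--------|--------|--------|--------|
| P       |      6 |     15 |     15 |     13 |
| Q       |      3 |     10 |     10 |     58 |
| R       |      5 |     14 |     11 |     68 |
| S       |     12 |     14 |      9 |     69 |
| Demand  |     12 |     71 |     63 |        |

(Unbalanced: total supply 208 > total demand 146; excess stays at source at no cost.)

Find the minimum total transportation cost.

An optimal shipping plan:
  Q–Elko: 58 × 10 = 580
  R–Fargo: 12 × 5 = 60
  R–Elko: 13 × 14 = 182
  S–Provo: 63 × 9 = 567
Total = 580 + 60 + 182 + 567 = 1389.

1389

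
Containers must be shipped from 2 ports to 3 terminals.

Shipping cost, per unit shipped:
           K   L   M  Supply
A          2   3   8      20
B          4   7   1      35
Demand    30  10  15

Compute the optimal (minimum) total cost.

An optimal shipping plan:
  A–K: 10 × 2 = 20
  A–L: 10 × 3 = 30
  B–K: 20 × 4 = 80
  B–M: 15 × 1 = 15
Total = 20 + 30 + 80 + 15 = 145.

145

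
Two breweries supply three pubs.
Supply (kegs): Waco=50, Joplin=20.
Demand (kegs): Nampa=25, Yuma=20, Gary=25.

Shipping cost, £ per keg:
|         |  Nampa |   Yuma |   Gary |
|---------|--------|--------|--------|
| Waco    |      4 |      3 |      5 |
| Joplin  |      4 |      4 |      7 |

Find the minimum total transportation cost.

285

An optimal shipping plan:
  Waco–Nampa: 5 kegs
  Waco–Yuma: 20 kegs
  Waco–Gary: 25 kegs
  Joplin–Nampa: 20 kegs
Total cost = £285.
(Supply check: Waco ships 50; Joplin ships 20.)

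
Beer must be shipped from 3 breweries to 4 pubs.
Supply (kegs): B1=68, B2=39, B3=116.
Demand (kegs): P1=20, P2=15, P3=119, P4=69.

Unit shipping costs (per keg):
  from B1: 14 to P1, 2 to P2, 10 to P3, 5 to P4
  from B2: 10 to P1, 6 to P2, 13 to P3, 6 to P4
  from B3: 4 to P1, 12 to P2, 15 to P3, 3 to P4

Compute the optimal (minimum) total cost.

An optimal shipping plan:
  B1 to P2: 15 × 2 = 30
  B1 to P3: 53 × 10 = 530
  B2 to P3: 39 × 13 = 507
  B3 to P1: 20 × 4 = 80
  B3 to P3: 27 × 15 = 405
  B3 to P4: 69 × 3 = 207
Total = 30 + 530 + 507 + 80 + 405 + 207 = 1759.

1759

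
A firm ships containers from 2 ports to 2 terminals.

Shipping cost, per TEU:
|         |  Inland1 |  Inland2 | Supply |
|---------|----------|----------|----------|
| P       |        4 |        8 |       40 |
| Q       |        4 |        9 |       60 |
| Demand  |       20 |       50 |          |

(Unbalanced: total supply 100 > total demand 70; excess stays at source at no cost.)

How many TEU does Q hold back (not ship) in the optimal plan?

30

Minimum-cost shipments:
  P to Inland2: 40 × 8 = 320
  Q to Inland1: 20 × 4 = 80
  Q to Inland2: 10 × 9 = 90
Total cost = 490.
Q ships 30 of its 60, leaving 30.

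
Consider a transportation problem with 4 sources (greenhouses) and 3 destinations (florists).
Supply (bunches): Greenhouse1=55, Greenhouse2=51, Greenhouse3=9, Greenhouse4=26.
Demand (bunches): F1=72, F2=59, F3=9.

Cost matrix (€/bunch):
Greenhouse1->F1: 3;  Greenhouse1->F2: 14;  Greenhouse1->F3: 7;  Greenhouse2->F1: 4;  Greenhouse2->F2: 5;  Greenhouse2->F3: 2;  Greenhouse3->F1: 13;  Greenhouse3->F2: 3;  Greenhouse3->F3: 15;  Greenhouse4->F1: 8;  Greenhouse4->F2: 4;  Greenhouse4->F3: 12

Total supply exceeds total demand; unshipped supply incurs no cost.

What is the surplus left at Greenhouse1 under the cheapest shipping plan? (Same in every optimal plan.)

An optimal plan:
  Greenhouse1→F1: 55 bunches
  Greenhouse2→F1: 17 bunches
  Greenhouse2→F2: 24 bunches
  Greenhouse2→F3: 9 bunches
  Greenhouse3→F2: 9 bunches
  Greenhouse4→F2: 26 bunches
Total cost = €502.
Greenhouse1 ships 55 of its 55, leaving 0.

0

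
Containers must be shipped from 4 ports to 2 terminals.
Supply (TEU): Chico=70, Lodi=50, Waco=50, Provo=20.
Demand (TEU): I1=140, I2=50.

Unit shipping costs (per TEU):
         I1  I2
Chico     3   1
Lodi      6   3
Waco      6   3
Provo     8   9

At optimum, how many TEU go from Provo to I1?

The minimum-cost plan:
  Chico to I1: 70 TEU
  Lodi to I1: 50 TEU
  Waco to I2: 50 TEU
  Provo to I1: 20 TEU
Total cost = 820.
So Provo→I1 carries 20 TEU.

20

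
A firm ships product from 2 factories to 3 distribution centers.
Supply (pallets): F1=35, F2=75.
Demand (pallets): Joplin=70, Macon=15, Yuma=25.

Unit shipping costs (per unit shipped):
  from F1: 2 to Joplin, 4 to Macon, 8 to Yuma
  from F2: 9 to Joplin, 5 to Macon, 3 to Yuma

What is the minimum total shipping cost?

One minimum-cost allocation:
  F1->Joplin: 35 × 2 = 70
  F2->Joplin: 35 × 9 = 315
  F2->Macon: 15 × 5 = 75
  F2->Yuma: 25 × 3 = 75
Total = 70 + 315 + 75 + 75 = 535.

535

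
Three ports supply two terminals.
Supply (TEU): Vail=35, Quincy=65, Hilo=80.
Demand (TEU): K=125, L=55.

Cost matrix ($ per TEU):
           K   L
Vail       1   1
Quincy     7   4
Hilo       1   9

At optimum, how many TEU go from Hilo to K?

Solving gives:
  Vail–K: 35 × $1 = $35
  Quincy–K: 10 × $7 = $70
  Quincy–L: 55 × $4 = $220
  Hilo–K: 80 × $1 = $80
Total cost = $405.
So Hilo→K carries 80 TEU.

80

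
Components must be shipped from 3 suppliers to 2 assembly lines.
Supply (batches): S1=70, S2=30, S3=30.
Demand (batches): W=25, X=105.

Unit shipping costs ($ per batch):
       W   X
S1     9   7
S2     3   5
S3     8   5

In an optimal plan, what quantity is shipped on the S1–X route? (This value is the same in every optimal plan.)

70

The minimum-cost plan:
  S1 to X: 70 × $7 = $490
  S2 to W: 25 × $3 = $75
  S2 to X: 5 × $5 = $25
  S3 to X: 30 × $5 = $150
Total cost = $740.
So S1→X carries 70 batches.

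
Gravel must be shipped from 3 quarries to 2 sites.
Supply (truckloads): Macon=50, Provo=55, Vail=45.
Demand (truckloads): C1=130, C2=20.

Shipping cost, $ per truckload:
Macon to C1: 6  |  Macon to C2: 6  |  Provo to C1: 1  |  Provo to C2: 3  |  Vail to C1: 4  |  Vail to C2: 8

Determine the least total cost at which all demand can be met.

535

Optimal allocation:
  Macon to C1: 30 × $6 = $180
  Macon to C2: 20 × $6 = $120
  Provo to C1: 55 × $1 = $55
  Vail to C1: 45 × $4 = $180
Total = 180 + 120 + 55 + 180 = $535.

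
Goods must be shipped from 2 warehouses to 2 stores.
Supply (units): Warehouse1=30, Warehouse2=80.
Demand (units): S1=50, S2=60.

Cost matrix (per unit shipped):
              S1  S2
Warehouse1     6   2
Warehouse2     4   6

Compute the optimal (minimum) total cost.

440

A cheapest plan:
  Warehouse1–S2: 30 × 2 = 60
  Warehouse2–S1: 50 × 4 = 200
  Warehouse2–S2: 30 × 6 = 180
Total = 60 + 200 + 180 = 440.
(Supply check: Warehouse1 ships 30; Warehouse2 ships 80.)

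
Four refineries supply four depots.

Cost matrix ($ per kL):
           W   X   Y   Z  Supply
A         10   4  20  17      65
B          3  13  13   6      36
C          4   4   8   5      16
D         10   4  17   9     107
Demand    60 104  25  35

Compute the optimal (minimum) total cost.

1360

Optimal allocation:
  A to W: 24 × $10 = $240
  A to X: 41 × $4 = $164
  B to W: 36 × $3 = $108
  C to Y: 16 × $8 = $128
  D to X: 63 × $4 = $252
  D to Y: 9 × $17 = $153
  D to Z: 35 × $9 = $315
Total = 240 + 164 + 108 + 128 + 252 + 153 + 315 = $1360.
(Supply check: A ships 65; B ships 36; C ships 16; D ships 107.)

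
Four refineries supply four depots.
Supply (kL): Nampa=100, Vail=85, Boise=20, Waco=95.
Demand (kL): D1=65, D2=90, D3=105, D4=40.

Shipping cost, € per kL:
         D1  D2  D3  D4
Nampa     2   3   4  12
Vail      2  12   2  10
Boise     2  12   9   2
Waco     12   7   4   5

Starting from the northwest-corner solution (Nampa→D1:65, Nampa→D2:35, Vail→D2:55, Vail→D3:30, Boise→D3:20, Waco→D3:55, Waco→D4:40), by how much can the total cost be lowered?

Current plan cost = 65·2 + 35·3 + 55·12 + 30·2 + 20·9 + 55·4 + 40·5 = €1555.
Optimal plan:
  Nampa–D1: 10 × €2 = €20
  Nampa–D2: 90 × €3 = €270
  Vail–D1: 55 × €2 = €110
  Vail–D3: 30 × €2 = €60
  Boise–D4: 20 × €2 = €40
  Waco–D3: 75 × €4 = €300
  Waco–D4: 20 × €5 = €100
Optimal cost = €900.
Saving = 1555 − 900 = €655.

655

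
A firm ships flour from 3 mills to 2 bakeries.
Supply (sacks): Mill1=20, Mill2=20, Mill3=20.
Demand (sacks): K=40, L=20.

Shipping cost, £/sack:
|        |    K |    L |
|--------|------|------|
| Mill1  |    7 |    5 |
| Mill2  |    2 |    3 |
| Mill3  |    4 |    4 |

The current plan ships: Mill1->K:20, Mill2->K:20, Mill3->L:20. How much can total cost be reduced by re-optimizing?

Current plan cost = 20·7 + 20·2 + 20·4 = £260.
Optimal plan:
  Mill1 to L: 20 × £5 = £100
  Mill2 to K: 20 × £2 = £40
  Mill3 to K: 20 × £4 = £80
Optimal cost = £220.
Saving = 260 − 220 = £40.

40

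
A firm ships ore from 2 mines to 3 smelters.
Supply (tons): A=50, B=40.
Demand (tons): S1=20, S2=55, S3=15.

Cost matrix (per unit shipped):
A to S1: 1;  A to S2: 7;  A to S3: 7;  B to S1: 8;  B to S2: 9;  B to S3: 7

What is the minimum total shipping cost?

560

Optimal allocation:
  A to S1: 20 tons
  A to S2: 30 tons
  B to S2: 25 tons
  B to S3: 15 tons
Total cost = 560.
(Supply check: A ships 50; B ships 40.)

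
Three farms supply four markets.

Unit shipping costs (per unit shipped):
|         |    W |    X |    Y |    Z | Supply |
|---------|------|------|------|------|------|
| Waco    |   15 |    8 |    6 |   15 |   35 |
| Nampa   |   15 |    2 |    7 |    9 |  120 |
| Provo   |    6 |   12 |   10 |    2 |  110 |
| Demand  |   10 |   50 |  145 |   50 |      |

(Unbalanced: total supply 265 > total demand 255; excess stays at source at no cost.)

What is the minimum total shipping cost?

1360

Optimal allocation:
  Waco→Y: 35 × 6 = 210
  Nampa→X: 50 × 2 = 100
  Nampa→Y: 70 × 7 = 490
  Provo→W: 10 × 6 = 60
  Provo→Y: 40 × 10 = 400
  Provo→Z: 50 × 2 = 100
Total = 210 + 100 + 490 + 60 + 400 + 100 = 1360.
(Supply check: Waco ships 35; Nampa ships 120; Provo ships 100.)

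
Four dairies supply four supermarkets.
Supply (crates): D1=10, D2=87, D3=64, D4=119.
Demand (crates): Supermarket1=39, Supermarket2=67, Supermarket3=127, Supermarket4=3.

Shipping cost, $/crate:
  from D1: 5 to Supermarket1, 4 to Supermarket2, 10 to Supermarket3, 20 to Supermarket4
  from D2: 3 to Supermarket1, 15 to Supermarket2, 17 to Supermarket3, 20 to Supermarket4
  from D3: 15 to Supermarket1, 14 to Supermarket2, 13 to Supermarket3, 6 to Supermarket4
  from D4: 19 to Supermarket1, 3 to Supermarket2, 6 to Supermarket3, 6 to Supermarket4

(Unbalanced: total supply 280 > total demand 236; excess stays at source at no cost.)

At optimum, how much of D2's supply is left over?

Minimum-cost shipments:
  D1–Supermarket2: 10 × $4 = $40
  D2–Supermarket1: 39 × $3 = $117
  D2–Supermarket3: 4 × $17 = $68
  D3–Supermarket3: 61 × $13 = $793
  D3–Supermarket4: 3 × $6 = $18
  D4–Supermarket2: 57 × $3 = $171
  D4–Supermarket3: 62 × $6 = $372
Total cost = $1579.
D2 ships 43 of its 87, leaving 44.

44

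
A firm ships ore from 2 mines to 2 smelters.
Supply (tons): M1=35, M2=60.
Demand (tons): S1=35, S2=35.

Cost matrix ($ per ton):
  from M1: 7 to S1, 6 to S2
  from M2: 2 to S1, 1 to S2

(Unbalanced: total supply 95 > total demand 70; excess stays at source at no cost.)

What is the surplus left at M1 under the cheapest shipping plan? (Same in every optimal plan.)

25

Minimum-cost shipments:
  M1 to S1: 10 × $7 = $70
  M2 to S1: 25 × $2 = $50
  M2 to S2: 35 × $1 = $35
Total cost = $155.
M1 ships 10 of its 35, leaving 25.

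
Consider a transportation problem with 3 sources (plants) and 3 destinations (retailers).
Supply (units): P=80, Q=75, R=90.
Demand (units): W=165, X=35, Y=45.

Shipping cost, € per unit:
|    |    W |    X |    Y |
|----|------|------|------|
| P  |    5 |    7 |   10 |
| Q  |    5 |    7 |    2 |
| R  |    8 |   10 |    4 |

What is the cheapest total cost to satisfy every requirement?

1385

A cheapest plan:
  P to W: 45 units
  P to X: 35 units
  Q to W: 75 units
  R to W: 45 units
  R to Y: 45 units
Total cost = €1385.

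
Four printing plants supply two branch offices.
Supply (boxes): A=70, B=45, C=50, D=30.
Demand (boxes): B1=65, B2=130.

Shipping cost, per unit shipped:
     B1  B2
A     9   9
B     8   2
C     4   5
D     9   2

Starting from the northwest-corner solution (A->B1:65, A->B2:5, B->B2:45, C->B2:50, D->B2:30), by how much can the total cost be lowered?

Current plan cost = 65·9 + 5·9 + 45·2 + 50·5 + 30·2 = 1030.
Optimal plan:
  A→B1: 15 boxes
  A→B2: 55 boxes
  B→B2: 45 boxes
  C→B1: 50 boxes
  D→B2: 30 boxes
Optimal cost = 980.
Saving = 1030 − 980 = 50.

50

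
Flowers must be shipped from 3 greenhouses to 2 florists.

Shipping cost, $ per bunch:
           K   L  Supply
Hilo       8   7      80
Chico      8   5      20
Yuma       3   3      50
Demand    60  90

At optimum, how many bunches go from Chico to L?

Solving gives:
  Hilo→K: 10 × $8 = $80
  Hilo→L: 70 × $7 = $490
  Chico→L: 20 × $5 = $100
  Yuma→K: 50 × $3 = $150
Total cost = $820.
So Chico→L carries 20 bunches.

20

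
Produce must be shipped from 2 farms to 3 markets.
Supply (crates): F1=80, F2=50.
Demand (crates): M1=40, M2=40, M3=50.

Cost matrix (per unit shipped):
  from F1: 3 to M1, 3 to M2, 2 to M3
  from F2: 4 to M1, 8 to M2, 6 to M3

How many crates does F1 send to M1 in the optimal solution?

0

The minimum-cost plan:
  F1 to M2: 40 × 3 = 120
  F1 to M3: 40 × 2 = 80
  F2 to M1: 40 × 4 = 160
  F2 to M3: 10 × 6 = 60
Total cost = 420.
The route F1→M1 is not used.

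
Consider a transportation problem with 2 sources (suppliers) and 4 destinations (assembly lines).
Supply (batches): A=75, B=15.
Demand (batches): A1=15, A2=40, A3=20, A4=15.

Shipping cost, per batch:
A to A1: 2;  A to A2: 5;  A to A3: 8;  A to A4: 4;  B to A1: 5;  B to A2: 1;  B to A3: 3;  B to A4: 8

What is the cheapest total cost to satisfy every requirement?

A cheapest plan:
  A->A1: 15 batches
  A->A2: 40 batches
  A->A3: 5 batches
  A->A4: 15 batches
  B->A3: 15 batches
Total cost = 375.

375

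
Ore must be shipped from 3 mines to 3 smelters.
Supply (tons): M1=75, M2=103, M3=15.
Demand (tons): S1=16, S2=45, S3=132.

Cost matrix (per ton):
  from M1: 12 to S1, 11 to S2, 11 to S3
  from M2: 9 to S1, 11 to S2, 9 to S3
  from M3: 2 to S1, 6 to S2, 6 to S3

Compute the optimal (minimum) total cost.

1782

One minimum-cost allocation:
  M1→S2: 45 tons
  M1→S3: 30 tons
  M2→S1: 1 tons
  M2→S3: 102 tons
  M3→S1: 15 tons
Total cost = 1782.
(Supply check: M1 ships 75; M2 ships 103; M3 ships 15.)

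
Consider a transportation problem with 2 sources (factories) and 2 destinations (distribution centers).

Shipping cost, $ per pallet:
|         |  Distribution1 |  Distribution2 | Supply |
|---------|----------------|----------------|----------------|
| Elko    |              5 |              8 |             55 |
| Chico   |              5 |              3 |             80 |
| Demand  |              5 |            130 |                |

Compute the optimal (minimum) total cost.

Optimal allocation:
  Elko–Distribution1: 5 pallets
  Elko–Distribution2: 50 pallets
  Chico–Distribution2: 80 pallets
Total cost = $665.

665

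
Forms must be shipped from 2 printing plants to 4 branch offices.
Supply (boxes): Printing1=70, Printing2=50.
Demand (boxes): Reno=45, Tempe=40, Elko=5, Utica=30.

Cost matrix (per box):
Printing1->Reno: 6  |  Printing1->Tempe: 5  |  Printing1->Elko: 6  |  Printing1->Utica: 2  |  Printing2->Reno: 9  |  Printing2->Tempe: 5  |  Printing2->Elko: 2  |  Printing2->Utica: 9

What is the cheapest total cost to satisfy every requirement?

555

One minimum-cost allocation:
  Printing1–Reno: 40 × 6 = 240
  Printing1–Utica: 30 × 2 = 60
  Printing2–Reno: 5 × 9 = 45
  Printing2–Tempe: 40 × 5 = 200
  Printing2–Elko: 5 × 2 = 10
Total = 240 + 60 + 45 + 200 + 10 = 555.
(Supply check: Printing1 ships 70; Printing2 ships 50.)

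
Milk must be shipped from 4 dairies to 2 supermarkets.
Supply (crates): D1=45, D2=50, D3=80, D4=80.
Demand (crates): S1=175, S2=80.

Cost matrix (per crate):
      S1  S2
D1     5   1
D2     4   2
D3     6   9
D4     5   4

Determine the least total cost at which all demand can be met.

A cheapest plan:
  D1–S2: 45 × 1 = 45
  D2–S1: 15 × 4 = 60
  D2–S2: 35 × 2 = 70
  D3–S1: 80 × 6 = 480
  D4–S1: 80 × 5 = 400
Total = 45 + 60 + 70 + 480 + 400 = 1055.

1055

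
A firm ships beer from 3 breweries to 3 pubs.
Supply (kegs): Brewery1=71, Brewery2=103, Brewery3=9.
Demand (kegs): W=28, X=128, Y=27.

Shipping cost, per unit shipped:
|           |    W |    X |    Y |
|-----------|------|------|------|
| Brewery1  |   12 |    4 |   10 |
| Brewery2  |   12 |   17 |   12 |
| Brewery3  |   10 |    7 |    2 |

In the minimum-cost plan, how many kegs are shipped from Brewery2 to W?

28

Solving gives:
  Brewery1->X: 71 × 4 = 284
  Brewery2->W: 28 × 12 = 336
  Brewery2->X: 57 × 17 = 969
  Brewery2->Y: 18 × 12 = 216
  Brewery3->Y: 9 × 2 = 18
Total cost = 1823.
So Brewery2→W carries 28 kegs.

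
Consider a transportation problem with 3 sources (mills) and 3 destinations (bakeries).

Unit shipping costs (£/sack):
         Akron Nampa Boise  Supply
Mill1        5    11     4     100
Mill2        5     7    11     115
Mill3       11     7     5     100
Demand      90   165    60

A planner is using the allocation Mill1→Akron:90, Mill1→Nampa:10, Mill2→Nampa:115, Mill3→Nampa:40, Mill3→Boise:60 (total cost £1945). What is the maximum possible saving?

Current plan cost = 90·5 + 10·11 + 115·7 + 40·7 + 60·5 = £1945.
Optimal plan:
  Mill1 to Akron: 40 sacks
  Mill1 to Boise: 60 sacks
  Mill2 to Akron: 50 sacks
  Mill2 to Nampa: 65 sacks
  Mill3 to Nampa: 100 sacks
Optimal cost = £1845.
Saving = 1945 − 1845 = £100.

100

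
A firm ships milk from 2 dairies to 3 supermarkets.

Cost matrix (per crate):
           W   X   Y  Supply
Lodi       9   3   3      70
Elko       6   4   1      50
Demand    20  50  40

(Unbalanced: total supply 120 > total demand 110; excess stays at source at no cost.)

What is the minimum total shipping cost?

One minimum-cost allocation:
  Lodi to X: 50 × 3 = 150
  Lodi to Y: 10 × 3 = 30
  Elko to W: 20 × 6 = 120
  Elko to Y: 30 × 1 = 30
Total = 150 + 30 + 120 + 30 = 330.
(Supply check: Lodi ships 60; Elko ships 50.)

330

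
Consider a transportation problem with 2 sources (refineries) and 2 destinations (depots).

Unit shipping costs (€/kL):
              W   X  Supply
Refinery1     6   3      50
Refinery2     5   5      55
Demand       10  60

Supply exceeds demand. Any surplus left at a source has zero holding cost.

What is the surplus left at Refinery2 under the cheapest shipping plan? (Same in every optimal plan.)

Minimum-cost shipments:
  Refinery1 to X: 50 × €3 = €150
  Refinery2 to W: 10 × €5 = €50
  Refinery2 to X: 10 × €5 = €50
Total cost = €250.
Refinery2 ships 20 of its 55, leaving 35.

35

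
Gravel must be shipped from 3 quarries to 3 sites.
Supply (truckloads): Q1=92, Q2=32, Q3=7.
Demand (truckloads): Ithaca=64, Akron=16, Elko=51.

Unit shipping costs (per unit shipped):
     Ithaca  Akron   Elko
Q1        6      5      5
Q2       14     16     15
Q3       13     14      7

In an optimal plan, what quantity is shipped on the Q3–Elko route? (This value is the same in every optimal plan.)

7

Solving gives:
  Q1→Ithaca: 32 × 6 = 192
  Q1→Akron: 16 × 5 = 80
  Q1→Elko: 44 × 5 = 220
  Q2→Ithaca: 32 × 14 = 448
  Q3→Elko: 7 × 7 = 49
Total cost = 989.
So Q3→Elko carries 7 truckloads.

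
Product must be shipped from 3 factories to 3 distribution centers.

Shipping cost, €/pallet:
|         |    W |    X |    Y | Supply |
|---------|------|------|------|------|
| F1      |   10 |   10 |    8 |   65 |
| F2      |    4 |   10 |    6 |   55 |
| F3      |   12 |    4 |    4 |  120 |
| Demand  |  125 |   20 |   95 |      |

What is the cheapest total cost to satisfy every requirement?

1390

An optimal shipping plan:
  F1->W: 65 pallets
  F2->W: 55 pallets
  F3->W: 5 pallets
  F3->X: 20 pallets
  F3->Y: 95 pallets
Total cost = €1390.
(Supply check: F1 ships 65; F2 ships 55; F3 ships 120.)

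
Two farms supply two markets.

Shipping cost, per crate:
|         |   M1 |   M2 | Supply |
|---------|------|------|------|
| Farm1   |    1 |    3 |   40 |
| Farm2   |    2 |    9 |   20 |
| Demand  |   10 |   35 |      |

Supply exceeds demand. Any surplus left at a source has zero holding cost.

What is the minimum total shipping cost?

Optimal allocation:
  Farm1->M1: 5 × 1 = 5
  Farm1->M2: 35 × 3 = 105
  Farm2->M1: 5 × 2 = 10
Total = 5 + 105 + 10 = 120.

120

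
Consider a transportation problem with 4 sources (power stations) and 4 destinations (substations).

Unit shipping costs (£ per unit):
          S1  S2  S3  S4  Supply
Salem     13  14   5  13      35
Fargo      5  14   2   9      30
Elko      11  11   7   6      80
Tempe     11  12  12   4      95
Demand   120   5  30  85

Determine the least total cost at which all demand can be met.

One minimum-cost allocation:
  Salem->S1: 5 × £13 = £65
  Salem->S3: 30 × £5 = £150
  Fargo->S1: 30 × £5 = £150
  Elko->S1: 75 × £11 = £825
  Elko->S2: 5 × £11 = £55
  Tempe->S1: 10 × £11 = £110
  Tempe->S4: 85 × £4 = £340
Total = 65 + 150 + 150 + 825 + 55 + 110 + 340 = £1695.

1695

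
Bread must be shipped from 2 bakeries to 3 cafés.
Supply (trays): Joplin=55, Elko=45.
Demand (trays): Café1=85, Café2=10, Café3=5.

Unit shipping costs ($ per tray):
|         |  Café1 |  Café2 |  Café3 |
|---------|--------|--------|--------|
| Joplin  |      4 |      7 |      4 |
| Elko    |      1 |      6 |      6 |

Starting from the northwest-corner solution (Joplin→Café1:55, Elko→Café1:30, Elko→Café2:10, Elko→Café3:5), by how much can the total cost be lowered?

45

Current plan cost = 55·4 + 30·1 + 10·6 + 5·6 = $340.
Optimal plan:
  Joplin→Café1: 40 trays
  Joplin→Café2: 10 trays
  Joplin→Café3: 5 trays
  Elko→Café1: 45 trays
Optimal cost = $295.
Saving = 340 − 295 = $45.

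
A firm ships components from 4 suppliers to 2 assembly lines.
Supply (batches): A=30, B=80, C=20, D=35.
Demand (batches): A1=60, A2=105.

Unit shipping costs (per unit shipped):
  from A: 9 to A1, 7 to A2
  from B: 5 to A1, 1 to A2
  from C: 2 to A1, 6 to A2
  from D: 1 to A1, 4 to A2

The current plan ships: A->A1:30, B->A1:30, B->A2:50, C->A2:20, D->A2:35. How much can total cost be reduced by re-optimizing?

Current plan cost = 30·9 + 30·5 + 50·1 + 20·6 + 35·4 = 730.
Optimal plan:
  A–A1: 5 × 9 = 45
  A–A2: 25 × 7 = 175
  B–A2: 80 × 1 = 80
  C–A1: 20 × 2 = 40
  D–A1: 35 × 1 = 35
Optimal cost = 375.
Saving = 730 − 375 = 355.

355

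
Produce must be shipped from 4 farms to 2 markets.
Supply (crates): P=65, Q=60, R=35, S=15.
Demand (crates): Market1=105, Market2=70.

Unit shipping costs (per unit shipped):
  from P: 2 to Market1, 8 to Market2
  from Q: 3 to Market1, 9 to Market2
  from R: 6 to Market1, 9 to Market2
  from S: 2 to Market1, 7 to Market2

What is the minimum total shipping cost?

850

An optimal shipping plan:
  P→Market1: 65 × 2 = 130
  Q→Market1: 40 × 3 = 120
  Q→Market2: 20 × 9 = 180
  R→Market2: 35 × 9 = 315
  S→Market2: 15 × 7 = 105
Total = 130 + 120 + 180 + 315 + 105 = 850.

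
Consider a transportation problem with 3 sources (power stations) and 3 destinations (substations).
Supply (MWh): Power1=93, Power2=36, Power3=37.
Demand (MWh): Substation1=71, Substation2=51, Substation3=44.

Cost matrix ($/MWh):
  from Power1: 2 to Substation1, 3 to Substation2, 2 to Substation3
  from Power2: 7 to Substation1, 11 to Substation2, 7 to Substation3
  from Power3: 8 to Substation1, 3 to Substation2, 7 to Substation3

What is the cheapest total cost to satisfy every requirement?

563

Optimal allocation:
  Power1→Substation1: 35 MWh
  Power1→Substation2: 14 MWh
  Power1→Substation3: 44 MWh
  Power2→Substation1: 36 MWh
  Power3→Substation2: 37 MWh
Total cost = $563.
(Supply check: Power1 ships 93; Power2 ships 36; Power3 ships 37.)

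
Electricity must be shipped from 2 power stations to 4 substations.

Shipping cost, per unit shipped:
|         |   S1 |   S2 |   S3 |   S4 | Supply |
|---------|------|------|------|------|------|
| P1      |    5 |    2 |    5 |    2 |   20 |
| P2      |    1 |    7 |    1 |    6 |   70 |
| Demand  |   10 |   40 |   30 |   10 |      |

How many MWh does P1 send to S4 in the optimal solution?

Optimal shipments:
  P1->S2: 20 × 2 = 40
  P2->S1: 10 × 1 = 10
  P2->S2: 20 × 7 = 140
  P2->S3: 30 × 1 = 30
  P2->S4: 10 × 6 = 60
Total cost = 280.
The route P1→S4 is not used.

0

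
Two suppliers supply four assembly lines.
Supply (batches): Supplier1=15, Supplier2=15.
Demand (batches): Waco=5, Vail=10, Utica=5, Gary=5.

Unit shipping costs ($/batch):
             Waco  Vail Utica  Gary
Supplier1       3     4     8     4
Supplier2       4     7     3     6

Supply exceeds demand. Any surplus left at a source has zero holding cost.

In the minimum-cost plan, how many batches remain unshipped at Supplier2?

5

Minimum-cost shipments:
  Supplier1->Vail: 10 × $4 = $40
  Supplier1->Gary: 5 × $4 = $20
  Supplier2->Waco: 5 × $4 = $20
  Supplier2->Utica: 5 × $3 = $15
Total cost = $95.
Supplier2 ships 10 of its 15, leaving 5.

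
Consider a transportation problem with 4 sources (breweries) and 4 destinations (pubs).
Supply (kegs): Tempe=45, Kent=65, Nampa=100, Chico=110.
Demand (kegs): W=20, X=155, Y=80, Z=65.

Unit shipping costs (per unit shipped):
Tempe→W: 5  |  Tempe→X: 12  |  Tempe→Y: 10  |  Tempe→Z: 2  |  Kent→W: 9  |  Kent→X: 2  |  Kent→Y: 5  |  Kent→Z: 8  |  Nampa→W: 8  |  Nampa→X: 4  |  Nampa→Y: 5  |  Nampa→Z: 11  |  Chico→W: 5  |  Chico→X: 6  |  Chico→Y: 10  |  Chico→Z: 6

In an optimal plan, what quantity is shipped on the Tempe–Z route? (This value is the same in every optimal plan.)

45

Optimal shipments:
  Tempe→Z: 45 × 2 = 90
  Kent→X: 65 × 2 = 130
  Nampa→X: 20 × 4 = 80
  Nampa→Y: 80 × 5 = 400
  Chico→W: 20 × 5 = 100
  Chico→X: 70 × 6 = 420
  Chico→Z: 20 × 6 = 120
Total cost = 1340.
So Tempe→Z carries 45 kegs.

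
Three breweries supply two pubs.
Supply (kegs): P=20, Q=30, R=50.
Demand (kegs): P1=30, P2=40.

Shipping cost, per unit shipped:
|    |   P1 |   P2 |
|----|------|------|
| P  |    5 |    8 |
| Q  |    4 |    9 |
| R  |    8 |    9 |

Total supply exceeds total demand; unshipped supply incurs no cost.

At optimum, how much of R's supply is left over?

30

Minimum-cost shipments:
  P->P2: 20 × 8 = 160
  Q->P1: 30 × 4 = 120
  R->P2: 20 × 9 = 180
Total cost = 460.
R ships 20 of its 50, leaving 30.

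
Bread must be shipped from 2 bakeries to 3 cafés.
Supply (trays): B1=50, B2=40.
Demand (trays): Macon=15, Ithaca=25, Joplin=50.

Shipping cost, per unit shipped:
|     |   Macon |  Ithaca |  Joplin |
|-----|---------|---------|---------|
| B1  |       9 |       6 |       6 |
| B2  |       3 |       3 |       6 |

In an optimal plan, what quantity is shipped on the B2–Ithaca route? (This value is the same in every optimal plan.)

25

Optimal shipments:
  B1 to Joplin: 50 × 6 = 300
  B2 to Macon: 15 × 3 = 45
  B2 to Ithaca: 25 × 3 = 75
Total cost = 420.
So B2→Ithaca carries 25 trays.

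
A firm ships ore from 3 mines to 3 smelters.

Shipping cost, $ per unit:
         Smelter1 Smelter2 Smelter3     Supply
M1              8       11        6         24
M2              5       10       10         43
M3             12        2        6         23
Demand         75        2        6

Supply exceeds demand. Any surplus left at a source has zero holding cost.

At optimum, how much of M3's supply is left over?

7

Minimum-cost shipments:
  M1–Smelter1: 24 × $8 = $192
  M2–Smelter1: 43 × $5 = $215
  M3–Smelter1: 8 × $12 = $96
  M3–Smelter2: 2 × $2 = $4
  M3–Smelter3: 6 × $6 = $36
Total cost = $543.
M3 ships 16 of its 23, leaving 7.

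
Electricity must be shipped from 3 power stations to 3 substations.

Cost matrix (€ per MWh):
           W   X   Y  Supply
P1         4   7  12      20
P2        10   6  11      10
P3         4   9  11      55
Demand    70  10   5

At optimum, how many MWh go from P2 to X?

10

Optimal shipments:
  P1–W: 20 × €4 = €80
  P2–X: 10 × €6 = €60
  P3–W: 50 × €4 = €200
  P3–Y: 5 × €11 = €55
Total cost = €395.
So P2→X carries 10 MWh.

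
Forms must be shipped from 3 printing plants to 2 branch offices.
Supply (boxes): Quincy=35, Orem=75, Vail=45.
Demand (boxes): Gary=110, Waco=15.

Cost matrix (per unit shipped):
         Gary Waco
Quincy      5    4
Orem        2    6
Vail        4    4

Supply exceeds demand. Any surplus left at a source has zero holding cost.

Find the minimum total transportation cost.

350

Optimal allocation:
  Quincy to Waco: 15 × 4 = 60
  Orem to Gary: 75 × 2 = 150
  Vail to Gary: 35 × 4 = 140
Total = 60 + 150 + 140 = 350.
(Supply check: Quincy ships 15; Orem ships 75; Vail ships 35.)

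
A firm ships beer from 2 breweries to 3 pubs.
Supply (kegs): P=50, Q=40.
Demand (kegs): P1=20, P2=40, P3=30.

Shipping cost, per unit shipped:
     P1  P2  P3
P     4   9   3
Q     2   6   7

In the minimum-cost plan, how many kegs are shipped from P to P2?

Solving gives:
  P–P1: 20 × 4 = 80
  P–P3: 30 × 3 = 90
  Q–P2: 40 × 6 = 240
Total cost = 410.
The route P→P2 is not used.

0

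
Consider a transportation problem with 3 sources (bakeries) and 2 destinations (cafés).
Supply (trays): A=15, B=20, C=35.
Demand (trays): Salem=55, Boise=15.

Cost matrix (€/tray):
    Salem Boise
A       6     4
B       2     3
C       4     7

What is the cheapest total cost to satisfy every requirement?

Optimal allocation:
  A→Boise: 15 × €4 = €60
  B→Salem: 20 × €2 = €40
  C→Salem: 35 × €4 = €140
Total = 60 + 40 + 140 = €240.
(Supply check: A ships 15; B ships 20; C ships 35.)

240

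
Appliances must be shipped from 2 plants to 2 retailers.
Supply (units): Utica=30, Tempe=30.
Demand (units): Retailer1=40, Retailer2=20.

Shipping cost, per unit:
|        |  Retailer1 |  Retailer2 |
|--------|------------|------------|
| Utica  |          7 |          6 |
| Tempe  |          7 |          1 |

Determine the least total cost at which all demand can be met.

300

A cheapest plan:
  Utica->Retailer1: 30 × 7 = 210
  Tempe->Retailer1: 10 × 7 = 70
  Tempe->Retailer2: 20 × 1 = 20
Total = 210 + 70 + 20 = 300.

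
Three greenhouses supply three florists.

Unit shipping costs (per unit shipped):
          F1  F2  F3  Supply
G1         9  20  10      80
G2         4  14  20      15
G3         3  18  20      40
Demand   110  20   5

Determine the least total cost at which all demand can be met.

Optimal allocation:
  G1 to F1: 70 × 9 = 630
  G1 to F2: 5 × 20 = 100
  G1 to F3: 5 × 10 = 50
  G2 to F2: 15 × 14 = 210
  G3 to F1: 40 × 3 = 120
Total = 630 + 100 + 50 + 210 + 120 = 1110.

1110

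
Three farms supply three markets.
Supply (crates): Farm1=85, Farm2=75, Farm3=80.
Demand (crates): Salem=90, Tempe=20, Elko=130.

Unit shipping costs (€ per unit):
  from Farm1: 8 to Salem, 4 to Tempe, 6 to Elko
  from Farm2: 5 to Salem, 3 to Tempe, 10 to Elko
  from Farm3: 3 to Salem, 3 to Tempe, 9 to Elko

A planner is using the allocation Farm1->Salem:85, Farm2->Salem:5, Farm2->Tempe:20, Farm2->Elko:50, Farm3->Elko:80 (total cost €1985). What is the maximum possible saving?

675

Current plan cost = 85·8 + 5·5 + 20·3 + 50·10 + 80·9 = €1985.
Optimal plan:
  Farm1->Elko: 85 × €6 = €510
  Farm2->Salem: 10 × €5 = €50
  Farm2->Tempe: 20 × €3 = €60
  Farm2->Elko: 45 × €10 = €450
  Farm3->Salem: 80 × €3 = €240
Optimal cost = €1310.
Saving = 1985 − 1310 = €675.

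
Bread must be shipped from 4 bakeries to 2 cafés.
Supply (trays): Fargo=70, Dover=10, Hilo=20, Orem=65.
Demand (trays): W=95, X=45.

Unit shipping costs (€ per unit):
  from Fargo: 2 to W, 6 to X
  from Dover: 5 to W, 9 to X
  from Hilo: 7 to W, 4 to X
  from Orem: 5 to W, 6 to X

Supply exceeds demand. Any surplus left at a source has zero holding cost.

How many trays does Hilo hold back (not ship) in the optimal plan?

0

An optimal plan:
  Fargo–W: 70 × €2 = €140
  Dover–W: 10 × €5 = €50
  Hilo–X: 20 × €4 = €80
  Orem–W: 15 × €5 = €75
  Orem–X: 25 × €6 = €150
Total cost = €495.
Hilo ships 20 of its 20, leaving 0.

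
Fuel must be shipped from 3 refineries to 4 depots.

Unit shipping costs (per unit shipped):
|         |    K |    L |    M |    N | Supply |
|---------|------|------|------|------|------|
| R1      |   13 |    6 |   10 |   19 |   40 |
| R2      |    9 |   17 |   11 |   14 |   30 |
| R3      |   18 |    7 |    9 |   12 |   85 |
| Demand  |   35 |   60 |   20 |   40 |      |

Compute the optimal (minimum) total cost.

1380

One minimum-cost allocation:
  R1–K: 5 × 13 = 65
  R1–L: 35 × 6 = 210
  R2–K: 30 × 9 = 270
  R3–L: 25 × 7 = 175
  R3–M: 20 × 9 = 180
  R3–N: 40 × 12 = 480
Total = 65 + 210 + 270 + 175 + 180 + 480 = 1380.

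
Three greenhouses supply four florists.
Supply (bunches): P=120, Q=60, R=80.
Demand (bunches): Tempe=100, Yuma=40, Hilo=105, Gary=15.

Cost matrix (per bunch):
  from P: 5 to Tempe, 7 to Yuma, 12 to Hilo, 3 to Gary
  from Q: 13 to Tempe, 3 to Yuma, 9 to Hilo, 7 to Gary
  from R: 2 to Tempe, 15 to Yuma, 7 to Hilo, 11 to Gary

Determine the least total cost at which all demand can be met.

1465

A cheapest plan:
  P–Tempe: 100 × 5 = 500
  P–Hilo: 5 × 12 = 60
  P–Gary: 15 × 3 = 45
  Q–Yuma: 40 × 3 = 120
  Q–Hilo: 20 × 9 = 180
  R–Hilo: 80 × 7 = 560
Total = 500 + 60 + 45 + 120 + 180 + 560 = 1465.
(Supply check: P ships 120; Q ships 60; R ships 80.)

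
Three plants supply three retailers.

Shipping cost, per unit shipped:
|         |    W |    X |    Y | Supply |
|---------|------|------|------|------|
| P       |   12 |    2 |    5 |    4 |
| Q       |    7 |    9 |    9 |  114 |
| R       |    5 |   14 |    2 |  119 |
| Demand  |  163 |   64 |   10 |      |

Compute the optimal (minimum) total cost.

An optimal shipping plan:
  P to X: 4 units
  Q to W: 54 units
  Q to X: 60 units
  R to W: 109 units
  R to Y: 10 units
Total cost = 1491.

1491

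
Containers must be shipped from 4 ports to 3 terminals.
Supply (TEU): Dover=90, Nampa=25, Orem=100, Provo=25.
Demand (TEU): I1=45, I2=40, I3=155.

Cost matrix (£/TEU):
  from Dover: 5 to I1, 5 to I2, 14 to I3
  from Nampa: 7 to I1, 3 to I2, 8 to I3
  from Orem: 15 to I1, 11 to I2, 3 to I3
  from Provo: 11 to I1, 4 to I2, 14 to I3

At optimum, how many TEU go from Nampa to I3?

Optimal shipments:
  Dover→I1: 45 × £5 = £225
  Dover→I2: 15 × £5 = £75
  Dover→I3: 30 × £14 = £420
  Nampa→I3: 25 × £8 = £200
  Orem→I3: 100 × £3 = £300
  Provo→I2: 25 × £4 = £100
Total cost = £1320.
So Nampa→I3 carries 25 TEU.

25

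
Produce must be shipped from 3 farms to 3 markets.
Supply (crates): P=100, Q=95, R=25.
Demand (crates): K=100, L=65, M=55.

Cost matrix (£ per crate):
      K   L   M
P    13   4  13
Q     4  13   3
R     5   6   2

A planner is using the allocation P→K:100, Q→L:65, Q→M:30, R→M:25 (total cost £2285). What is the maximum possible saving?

1170

Current plan cost = 100·13 + 65·13 + 30·3 + 25·2 = £2285.
Optimal plan:
  P–K: 35 × £13 = £455
  P–L: 65 × £4 = £260
  Q–K: 65 × £4 = £260
  Q–M: 30 × £3 = £90
  R–M: 25 × £2 = £50
Optimal cost = £1115.
Saving = 2285 − 1115 = £1170.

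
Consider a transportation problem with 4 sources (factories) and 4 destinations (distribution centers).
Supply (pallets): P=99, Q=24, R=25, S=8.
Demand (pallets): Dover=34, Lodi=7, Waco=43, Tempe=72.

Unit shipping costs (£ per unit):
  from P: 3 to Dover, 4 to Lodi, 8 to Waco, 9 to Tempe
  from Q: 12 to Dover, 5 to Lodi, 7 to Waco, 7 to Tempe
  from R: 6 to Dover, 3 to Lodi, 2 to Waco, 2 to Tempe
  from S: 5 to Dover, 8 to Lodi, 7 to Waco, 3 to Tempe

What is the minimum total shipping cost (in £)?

851

Optimal allocation:
  P–Dover: 34 × £3 = £102
  P–Lodi: 7 × £4 = £28
  P–Waco: 43 × £8 = £344
  P–Tempe: 15 × £9 = £135
  Q–Tempe: 24 × £7 = £168
  R–Tempe: 25 × £2 = £50
  S–Tempe: 8 × £3 = £24
Total = 102 + 28 + 344 + 135 + 168 + 50 + 24 = £851.
(Supply check: P ships 99; Q ships 24; R ships 25; S ships 8.)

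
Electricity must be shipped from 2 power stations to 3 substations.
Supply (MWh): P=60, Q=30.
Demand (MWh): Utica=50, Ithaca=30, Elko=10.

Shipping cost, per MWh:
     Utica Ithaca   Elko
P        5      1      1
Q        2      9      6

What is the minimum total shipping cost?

200

A cheapest plan:
  P->Utica: 20 × 5 = 100
  P->Ithaca: 30 × 1 = 30
  P->Elko: 10 × 1 = 10
  Q->Utica: 30 × 2 = 60
Total = 100 + 30 + 10 + 60 = 200.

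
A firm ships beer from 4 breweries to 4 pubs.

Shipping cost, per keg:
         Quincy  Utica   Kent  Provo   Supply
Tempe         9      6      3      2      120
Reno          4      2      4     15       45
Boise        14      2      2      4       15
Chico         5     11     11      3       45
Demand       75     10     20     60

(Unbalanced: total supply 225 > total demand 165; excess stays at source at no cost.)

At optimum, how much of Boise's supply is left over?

0

An optimal plan:
  Tempe to Kent: 5 × 3 = 15
  Tempe to Provo: 60 × 2 = 120
  Reno to Quincy: 35 × 4 = 140
  Reno to Utica: 10 × 2 = 20
  Boise to Kent: 15 × 2 = 30
  Chico to Quincy: 40 × 5 = 200
Total cost = 525.
Boise ships 15 of its 15, leaving 0.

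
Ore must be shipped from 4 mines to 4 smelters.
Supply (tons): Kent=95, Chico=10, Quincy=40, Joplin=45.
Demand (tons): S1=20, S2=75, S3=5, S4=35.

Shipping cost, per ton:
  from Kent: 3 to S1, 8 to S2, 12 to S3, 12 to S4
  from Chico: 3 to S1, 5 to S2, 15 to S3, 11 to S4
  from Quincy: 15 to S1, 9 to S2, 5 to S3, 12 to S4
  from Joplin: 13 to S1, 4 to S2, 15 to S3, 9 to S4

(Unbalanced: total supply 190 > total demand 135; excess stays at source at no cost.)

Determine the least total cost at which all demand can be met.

A cheapest plan:
  Kent–S1: 20 tons
  Kent–S2: 20 tons
  Kent–S4: 35 tons
  Chico–S2: 10 tons
  Quincy–S3: 5 tons
  Joplin–S2: 45 tons
Total cost = 895.

895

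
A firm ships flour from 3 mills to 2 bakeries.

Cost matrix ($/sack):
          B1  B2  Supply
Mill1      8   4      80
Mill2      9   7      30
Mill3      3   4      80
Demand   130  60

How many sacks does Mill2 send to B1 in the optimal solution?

The minimum-cost plan:
  Mill1→B1: 20 × $8 = $160
  Mill1→B2: 60 × $4 = $240
  Mill2→B1: 30 × $9 = $270
  Mill3→B1: 80 × $3 = $240
Total cost = $910.
So Mill2→B1 carries 30 sacks.

30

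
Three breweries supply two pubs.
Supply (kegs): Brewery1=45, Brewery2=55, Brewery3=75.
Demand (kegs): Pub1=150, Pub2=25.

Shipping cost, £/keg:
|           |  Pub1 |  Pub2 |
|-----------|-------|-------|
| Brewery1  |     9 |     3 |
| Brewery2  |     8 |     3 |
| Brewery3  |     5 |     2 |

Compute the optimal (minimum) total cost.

An optimal shipping plan:
  Brewery1→Pub1: 20 kegs
  Brewery1→Pub2: 25 kegs
  Brewery2→Pub1: 55 kegs
  Brewery3→Pub1: 75 kegs
Total cost = £1070.

1070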